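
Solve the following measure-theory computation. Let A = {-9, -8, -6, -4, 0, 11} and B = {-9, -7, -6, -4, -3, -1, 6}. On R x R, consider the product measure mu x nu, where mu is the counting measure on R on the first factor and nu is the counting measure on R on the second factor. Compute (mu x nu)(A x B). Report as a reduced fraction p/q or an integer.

For a measurable rectangle A x B, the product measure satisfies
  (mu x nu)(A x B) = mu(A) * nu(B).
  mu(A) = 6.
  nu(B) = 7.
  (mu x nu)(A x B) = 6 * 7 = 42.

42


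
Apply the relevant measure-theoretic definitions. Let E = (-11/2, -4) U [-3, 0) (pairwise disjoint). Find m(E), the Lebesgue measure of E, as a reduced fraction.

For pairwise disjoint intervals, m(union_i I_i) = sum_i m(I_i),
and m is invariant under swapping open/closed endpoints (single points have measure 0).
So m(E) = sum_i (b_i - a_i).
  I_1 has length -4 - (-11/2) = 3/2.
  I_2 has length 0 - (-3) = 3.
Summing:
  m(E) = 3/2 + 3 = 9/2.

9/2


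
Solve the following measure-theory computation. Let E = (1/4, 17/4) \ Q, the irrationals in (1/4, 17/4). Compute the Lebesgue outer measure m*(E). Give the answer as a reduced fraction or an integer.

The interval I = (1/4, 17/4) has m(I) = 17/4 - 1/4 = 4 (endpoints are measure-zero, so open/closed/half-open agree). Write I = (I cap Q) u (I \ Q). The rationals in I are countable, so m*(I cap Q) = 0 (cover each rational by intervals whose total length is arbitrarily small). By countable subadditivity m*(I) <= m*(I cap Q) + m*(I \ Q), hence m*(I \ Q) >= m(I) = 4. The reverse inequality m*(I \ Q) <= m*(I) = 4 is trivial since (I \ Q) is a subset of I. Therefore m*(I \ Q) = 4.

4


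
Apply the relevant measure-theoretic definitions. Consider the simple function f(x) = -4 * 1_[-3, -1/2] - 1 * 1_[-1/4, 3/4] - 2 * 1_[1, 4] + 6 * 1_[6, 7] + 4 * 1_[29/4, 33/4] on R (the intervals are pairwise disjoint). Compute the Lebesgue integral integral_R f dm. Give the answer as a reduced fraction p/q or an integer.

For a simple function f = sum_i c_i * 1_{A_i} with disjoint A_i,
  integral f dm = sum_i c_i * m(A_i).
Lengths of the A_i:
  m(A_1) = -1/2 - (-3) = 5/2.
  m(A_2) = 3/4 - (-1/4) = 1.
  m(A_3) = 4 - 1 = 3.
  m(A_4) = 7 - 6 = 1.
  m(A_5) = 33/4 - 29/4 = 1.
Contributions c_i * m(A_i):
  (-4) * (5/2) = -10.
  (-1) * (1) = -1.
  (-2) * (3) = -6.
  (6) * (1) = 6.
  (4) * (1) = 4.
Total: -10 - 1 - 6 + 6 + 4 = -7.

-7


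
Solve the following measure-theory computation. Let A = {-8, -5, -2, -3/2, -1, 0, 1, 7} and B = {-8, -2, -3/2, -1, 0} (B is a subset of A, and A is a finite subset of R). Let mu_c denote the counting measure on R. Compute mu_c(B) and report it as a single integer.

Counting measure assigns mu_c(E) = |E| (number of elements) when E is finite.
B has 5 element(s), so mu_c(B) = 5.

5


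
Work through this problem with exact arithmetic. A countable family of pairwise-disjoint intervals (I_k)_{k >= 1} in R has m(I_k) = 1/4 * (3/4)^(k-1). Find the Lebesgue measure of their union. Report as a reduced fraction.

By countable additivity of the Lebesgue measure on pairwise disjoint measurable sets,
  m(union_{k >= 1} I_k) = sum_{k >= 1} m(I_k) = sum_{k >= 1} a * r^(k-1),
  with a = 1/4 and r = 3/4.
Since 0 < r = 3/4 < 1, the geometric series converges:
  sum_{k >= 1} a * r^(k-1) = a / (1 - r).
  = 1/4 / (1 - 3/4)
  = 1/4 / (1/4)
  = 1.

1


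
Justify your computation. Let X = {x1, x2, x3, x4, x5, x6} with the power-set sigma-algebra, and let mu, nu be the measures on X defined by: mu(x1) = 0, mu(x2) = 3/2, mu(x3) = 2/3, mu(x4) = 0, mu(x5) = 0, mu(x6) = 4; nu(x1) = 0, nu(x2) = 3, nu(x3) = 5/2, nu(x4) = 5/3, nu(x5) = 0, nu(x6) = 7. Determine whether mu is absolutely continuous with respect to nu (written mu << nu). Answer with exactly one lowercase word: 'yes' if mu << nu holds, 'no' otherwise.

mu << nu means: every nu-null measurable set is also mu-null; equivalently, for every atom x, if nu({x}) = 0 then mu({x}) = 0.
Checking each atom:
  x1: nu = 0, mu = 0 -> consistent with mu << nu.
  x2: nu = 3 > 0 -> no constraint.
  x3: nu = 5/2 > 0 -> no constraint.
  x4: nu = 5/3 > 0 -> no constraint.
  x5: nu = 0, mu = 0 -> consistent with mu << nu.
  x6: nu = 7 > 0 -> no constraint.
No atom violates the condition. Therefore mu << nu.

yes


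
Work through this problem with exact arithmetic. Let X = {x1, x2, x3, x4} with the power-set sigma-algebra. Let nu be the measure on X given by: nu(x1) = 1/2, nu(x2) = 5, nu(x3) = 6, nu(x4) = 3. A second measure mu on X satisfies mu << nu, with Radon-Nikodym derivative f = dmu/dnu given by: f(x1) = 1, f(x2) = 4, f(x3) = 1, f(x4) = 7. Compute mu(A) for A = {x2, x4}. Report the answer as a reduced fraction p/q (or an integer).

By the defining property of the Radon-Nikodym derivative, for every measurable set A,
  mu(A) = integral_A f dnu.
Since nu is a discrete measure concentrated on the atoms of X, the integral over A reduces to the sum
  mu(A) = sum_{x in A} f(x) * nu({x}).
Computing each term:
  x2: f(x2) * nu(x2) = 4 * 5 = 20.
  x4: f(x4) * nu(x4) = 7 * 3 = 21.
Summing: mu(A) = 20 + 21 = 41.

41


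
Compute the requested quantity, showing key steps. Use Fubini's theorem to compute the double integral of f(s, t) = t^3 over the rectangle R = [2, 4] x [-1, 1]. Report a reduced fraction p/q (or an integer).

f(s, t) is a tensor product of a function of s and a function of t, and both factors are bounded continuous (hence Lebesgue integrable) on the rectangle, so Fubini's theorem applies:
  integral_R f d(m x m) = (integral_a1^b1 1 ds) * (integral_a2^b2 t^3 dt).
Inner integral in s: integral_{2}^{4} 1 ds = (4^1 - 2^1)/1
  = 2.
Inner integral in t: integral_{-1}^{1} t^3 dt = (1^4 - (-1)^4)/4
  = 0.
Product: (2) * (0) = 0.

0


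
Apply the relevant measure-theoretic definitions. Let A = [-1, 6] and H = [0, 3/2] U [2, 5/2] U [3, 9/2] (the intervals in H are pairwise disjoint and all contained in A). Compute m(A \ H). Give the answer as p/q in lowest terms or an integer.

The ambient interval has length m(A) = 6 - (-1) = 7.
Since the holes are disjoint and sit inside A, by finite additivity
  m(H) = sum_i (b_i - a_i), and m(A \ H) = m(A) - m(H).
Computing the hole measures:
  m(H_1) = 3/2 - 0 = 3/2.
  m(H_2) = 5/2 - 2 = 1/2.
  m(H_3) = 9/2 - 3 = 3/2.
Summed: m(H) = 3/2 + 1/2 + 3/2 = 7/2.
So m(A \ H) = 7 - 7/2 = 7/2.

7/2


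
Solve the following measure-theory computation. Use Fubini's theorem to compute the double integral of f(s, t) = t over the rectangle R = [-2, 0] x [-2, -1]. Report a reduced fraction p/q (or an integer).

f(s, t) is a tensor product of a function of s and a function of t, and both factors are bounded continuous (hence Lebesgue integrable) on the rectangle, so Fubini's theorem applies:
  integral_R f d(m x m) = (integral_a1^b1 1 ds) * (integral_a2^b2 t dt).
Inner integral in s: integral_{-2}^{0} 1 ds = (0^1 - (-2)^1)/1
  = 2.
Inner integral in t: integral_{-2}^{-1} t dt = ((-1)^2 - (-2)^2)/2
  = -3/2.
Product: (2) * (-3/2) = -3.

-3


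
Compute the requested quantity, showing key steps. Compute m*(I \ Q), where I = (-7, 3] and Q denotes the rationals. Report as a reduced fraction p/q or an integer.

The interval I = (-7, 3] has m(I) = 3 - (-7) = 10 (endpoints are measure-zero, so open/closed/half-open agree). Write I = (I cap Q) u (I \ Q). The rationals in I are countable, so m*(I cap Q) = 0 (cover each rational by intervals whose total length is arbitrarily small). By countable subadditivity m*(I) <= m*(I cap Q) + m*(I \ Q), hence m*(I \ Q) >= m(I) = 10. The reverse inequality m*(I \ Q) <= m*(I) = 10 is trivial since (I \ Q) is a subset of I. Therefore m*(I \ Q) = 10.

10


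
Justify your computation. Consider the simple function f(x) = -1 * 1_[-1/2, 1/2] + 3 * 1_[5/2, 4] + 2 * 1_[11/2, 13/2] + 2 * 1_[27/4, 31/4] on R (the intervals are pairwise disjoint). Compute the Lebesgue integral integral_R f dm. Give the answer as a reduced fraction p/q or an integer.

For a simple function f = sum_i c_i * 1_{A_i} with disjoint A_i,
  integral f dm = sum_i c_i * m(A_i).
Lengths of the A_i:
  m(A_1) = 1/2 - (-1/2) = 1.
  m(A_2) = 4 - 5/2 = 3/2.
  m(A_3) = 13/2 - 11/2 = 1.
  m(A_4) = 31/4 - 27/4 = 1.
Contributions c_i * m(A_i):
  (-1) * (1) = -1.
  (3) * (3/2) = 9/2.
  (2) * (1) = 2.
  (2) * (1) = 2.
Total: -1 + 9/2 + 2 + 2 = 15/2.

15/2


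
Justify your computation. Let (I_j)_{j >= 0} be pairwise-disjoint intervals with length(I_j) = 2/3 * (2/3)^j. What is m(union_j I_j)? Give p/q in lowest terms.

By countable additivity of the Lebesgue measure on pairwise disjoint measurable sets,
  m(union_{j >= 0} I_j) = sum_{j >= 0} m(I_j) = sum_{j >= 0} a * r^j,
  with a = 2/3 and r = 2/3.
Since 0 < r = 2/3 < 1, the geometric series converges:
  sum_{j >= 0} a * r^j = a / (1 - r).
  = 2/3 / (1 - 2/3)
  = 2/3 / (1/3)
  = 2.

2


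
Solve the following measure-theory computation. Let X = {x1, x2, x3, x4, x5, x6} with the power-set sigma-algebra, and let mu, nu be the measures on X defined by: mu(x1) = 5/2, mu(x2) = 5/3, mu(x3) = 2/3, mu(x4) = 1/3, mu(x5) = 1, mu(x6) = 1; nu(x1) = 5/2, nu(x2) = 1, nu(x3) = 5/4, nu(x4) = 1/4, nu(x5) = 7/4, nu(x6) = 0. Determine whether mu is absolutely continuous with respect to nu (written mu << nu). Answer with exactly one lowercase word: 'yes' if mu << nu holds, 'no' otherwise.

mu << nu means: every nu-null measurable set is also mu-null; equivalently, for every atom x, if nu({x}) = 0 then mu({x}) = 0.
Checking each atom:
  x1: nu = 5/2 > 0 -> no constraint.
  x2: nu = 1 > 0 -> no constraint.
  x3: nu = 5/4 > 0 -> no constraint.
  x4: nu = 1/4 > 0 -> no constraint.
  x5: nu = 7/4 > 0 -> no constraint.
  x6: nu = 0, mu = 1 > 0 -> violates mu << nu.
The atom(s) x6 violate the condition (nu = 0 but mu > 0). Therefore mu is NOT absolutely continuous w.r.t. nu.

no


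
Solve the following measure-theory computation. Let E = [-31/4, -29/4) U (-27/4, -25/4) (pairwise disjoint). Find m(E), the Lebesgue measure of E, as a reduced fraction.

For pairwise disjoint intervals, m(union_i I_i) = sum_i m(I_i),
and m is invariant under swapping open/closed endpoints (single points have measure 0).
So m(E) = sum_i (b_i - a_i).
  I_1 has length -29/4 - (-31/4) = 1/2.
  I_2 has length -25/4 - (-27/4) = 1/2.
Summing:
  m(E) = 1/2 + 1/2 = 1.

1


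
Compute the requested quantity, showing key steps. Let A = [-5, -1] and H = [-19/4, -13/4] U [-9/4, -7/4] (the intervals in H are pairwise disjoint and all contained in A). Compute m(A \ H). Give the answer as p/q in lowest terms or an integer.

The ambient interval has length m(A) = -1 - (-5) = 4.
Since the holes are disjoint and sit inside A, by finite additivity
  m(H) = sum_i (b_i - a_i), and m(A \ H) = m(A) - m(H).
Computing the hole measures:
  m(H_1) = -13/4 - (-19/4) = 3/2.
  m(H_2) = -7/4 - (-9/4) = 1/2.
Summed: m(H) = 3/2 + 1/2 = 2.
So m(A \ H) = 4 - 2 = 2.

2


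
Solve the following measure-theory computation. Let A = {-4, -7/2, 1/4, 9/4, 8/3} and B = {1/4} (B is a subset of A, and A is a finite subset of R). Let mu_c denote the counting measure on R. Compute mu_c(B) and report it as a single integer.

Counting measure assigns mu_c(E) = |E| (number of elements) when E is finite.
B has 1 element(s), so mu_c(B) = 1.

1


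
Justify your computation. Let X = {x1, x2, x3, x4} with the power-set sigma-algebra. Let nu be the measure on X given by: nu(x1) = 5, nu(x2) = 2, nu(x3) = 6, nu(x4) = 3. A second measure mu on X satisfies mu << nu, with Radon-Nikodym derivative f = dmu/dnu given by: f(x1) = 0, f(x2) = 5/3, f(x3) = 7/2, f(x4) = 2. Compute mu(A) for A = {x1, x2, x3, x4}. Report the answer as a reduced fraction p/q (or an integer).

By the defining property of the Radon-Nikodym derivative, for every measurable set A,
  mu(A) = integral_A f dnu.
Since nu is a discrete measure concentrated on the atoms of X, the integral over A reduces to the sum
  mu(A) = sum_{x in A} f(x) * nu({x}).
Computing each term:
  x1: f(x1) * nu(x1) = 0 * 5 = 0.
  x2: f(x2) * nu(x2) = 5/3 * 2 = 10/3.
  x3: f(x3) * nu(x3) = 7/2 * 6 = 21.
  x4: f(x4) * nu(x4) = 2 * 3 = 6.
Summing: mu(A) = 0 + 10/3 + 21 + 6 = 91/3.

91/3


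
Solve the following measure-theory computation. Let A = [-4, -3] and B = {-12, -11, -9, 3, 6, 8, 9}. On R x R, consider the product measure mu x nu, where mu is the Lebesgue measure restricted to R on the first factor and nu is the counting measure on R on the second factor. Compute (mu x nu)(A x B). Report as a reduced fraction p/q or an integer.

For a measurable rectangle A x B, the product measure satisfies
  (mu x nu)(A x B) = mu(A) * nu(B).
  mu(A) = 1.
  nu(B) = 7.
  (mu x nu)(A x B) = 1 * 7 = 7.

7


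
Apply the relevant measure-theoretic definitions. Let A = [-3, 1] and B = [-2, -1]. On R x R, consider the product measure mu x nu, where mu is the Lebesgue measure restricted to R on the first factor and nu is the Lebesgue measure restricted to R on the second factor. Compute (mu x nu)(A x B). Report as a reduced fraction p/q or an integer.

For a measurable rectangle A x B, the product measure satisfies
  (mu x nu)(A x B) = mu(A) * nu(B).
  mu(A) = 4.
  nu(B) = 1.
  (mu x nu)(A x B) = 4 * 1 = 4.

4


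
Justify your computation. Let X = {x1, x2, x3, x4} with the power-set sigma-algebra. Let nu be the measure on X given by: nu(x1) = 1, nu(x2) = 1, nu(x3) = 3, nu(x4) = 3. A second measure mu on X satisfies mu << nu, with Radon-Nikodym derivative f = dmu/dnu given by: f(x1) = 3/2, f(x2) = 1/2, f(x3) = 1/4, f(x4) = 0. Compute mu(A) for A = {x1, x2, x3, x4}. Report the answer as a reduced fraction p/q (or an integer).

By the defining property of the Radon-Nikodym derivative, for every measurable set A,
  mu(A) = integral_A f dnu.
Since nu is a discrete measure concentrated on the atoms of X, the integral over A reduces to the sum
  mu(A) = sum_{x in A} f(x) * nu({x}).
Computing each term:
  x1: f(x1) * nu(x1) = 3/2 * 1 = 3/2.
  x2: f(x2) * nu(x2) = 1/2 * 1 = 1/2.
  x3: f(x3) * nu(x3) = 1/4 * 3 = 3/4.
  x4: f(x4) * nu(x4) = 0 * 3 = 0.
Summing: mu(A) = 3/2 + 1/2 + 3/4 + 0 = 11/4.

11/4


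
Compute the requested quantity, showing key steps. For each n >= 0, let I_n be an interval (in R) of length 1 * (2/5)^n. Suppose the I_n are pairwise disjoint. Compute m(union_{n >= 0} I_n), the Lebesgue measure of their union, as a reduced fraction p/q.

By countable additivity of the Lebesgue measure on pairwise disjoint measurable sets,
  m(union_{n >= 0} I_n) = sum_{n >= 0} m(I_n) = sum_{n >= 0} a * r^n,
  with a = 1 and r = 2/5.
Since 0 < r = 2/5 < 1, the geometric series converges:
  sum_{n >= 0} a * r^n = a / (1 - r).
  = 1 / (1 - 2/5)
  = 1 / (3/5)
  = 5/3.

5/3


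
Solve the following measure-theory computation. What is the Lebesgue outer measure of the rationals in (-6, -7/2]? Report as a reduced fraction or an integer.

The set Q cap (-6, -7/2] is countable (a subset of the countable set Q). Lebesgue outer measure of any countable set is 0: each singleton {q} has m*({q}) = 0, and by countable subadditivity m*(union_k {q_k}) <= sum_k m*({q_k}) = sum_k 0 = 0. The reverse inequality m*(E) >= 0 is automatic. So m*(Q cap (-6, -7/2]) = 0.

0


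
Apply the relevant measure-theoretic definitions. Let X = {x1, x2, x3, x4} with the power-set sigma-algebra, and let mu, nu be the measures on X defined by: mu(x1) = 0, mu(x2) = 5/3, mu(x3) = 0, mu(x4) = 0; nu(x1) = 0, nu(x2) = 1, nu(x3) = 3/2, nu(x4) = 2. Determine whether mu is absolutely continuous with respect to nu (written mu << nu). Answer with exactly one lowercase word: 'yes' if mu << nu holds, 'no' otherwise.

mu << nu means: every nu-null measurable set is also mu-null; equivalently, for every atom x, if nu({x}) = 0 then mu({x}) = 0.
Checking each atom:
  x1: nu = 0, mu = 0 -> consistent with mu << nu.
  x2: nu = 1 > 0 -> no constraint.
  x3: nu = 3/2 > 0 -> no constraint.
  x4: nu = 2 > 0 -> no constraint.
No atom violates the condition. Therefore mu << nu.

yes


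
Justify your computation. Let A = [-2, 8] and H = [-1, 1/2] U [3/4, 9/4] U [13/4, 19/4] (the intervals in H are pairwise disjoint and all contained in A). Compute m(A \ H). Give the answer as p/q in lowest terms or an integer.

The ambient interval has length m(A) = 8 - (-2) = 10.
Since the holes are disjoint and sit inside A, by finite additivity
  m(H) = sum_i (b_i - a_i), and m(A \ H) = m(A) - m(H).
Computing the hole measures:
  m(H_1) = 1/2 - (-1) = 3/2.
  m(H_2) = 9/4 - 3/4 = 3/2.
  m(H_3) = 19/4 - 13/4 = 3/2.
Summed: m(H) = 3/2 + 3/2 + 3/2 = 9/2.
So m(A \ H) = 10 - 9/2 = 11/2.

11/2


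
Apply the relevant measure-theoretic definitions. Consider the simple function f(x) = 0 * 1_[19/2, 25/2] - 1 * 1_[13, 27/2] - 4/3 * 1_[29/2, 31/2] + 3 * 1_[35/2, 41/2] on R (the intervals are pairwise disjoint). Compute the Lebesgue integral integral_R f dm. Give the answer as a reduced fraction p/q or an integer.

For a simple function f = sum_i c_i * 1_{A_i} with disjoint A_i,
  integral f dm = sum_i c_i * m(A_i).
Lengths of the A_i:
  m(A_1) = 25/2 - 19/2 = 3.
  m(A_2) = 27/2 - 13 = 1/2.
  m(A_3) = 31/2 - 29/2 = 1.
  m(A_4) = 41/2 - 35/2 = 3.
Contributions c_i * m(A_i):
  (0) * (3) = 0.
  (-1) * (1/2) = -1/2.
  (-4/3) * (1) = -4/3.
  (3) * (3) = 9.
Total: 0 - 1/2 - 4/3 + 9 = 43/6.

43/6


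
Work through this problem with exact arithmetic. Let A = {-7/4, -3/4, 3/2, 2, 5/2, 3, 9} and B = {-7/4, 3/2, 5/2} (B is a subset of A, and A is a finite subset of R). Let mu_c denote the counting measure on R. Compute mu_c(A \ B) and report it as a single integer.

Counting measure assigns mu_c(E) = |E| (number of elements) when E is finite. For B subset A, A \ B is the set of elements of A not in B, so |A \ B| = |A| - |B|.
|A| = 7, |B| = 3, so mu_c(A \ B) = 7 - 3 = 4.

4


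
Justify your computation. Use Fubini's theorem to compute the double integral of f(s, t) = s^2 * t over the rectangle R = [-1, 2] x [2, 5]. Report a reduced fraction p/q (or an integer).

f(s, t) is a tensor product of a function of s and a function of t, and both factors are bounded continuous (hence Lebesgue integrable) on the rectangle, so Fubini's theorem applies:
  integral_R f d(m x m) = (integral_a1^b1 s^2 ds) * (integral_a2^b2 t dt).
Inner integral in s: integral_{-1}^{2} s^2 ds = (2^3 - (-1)^3)/3
  = 3.
Inner integral in t: integral_{2}^{5} t dt = (5^2 - 2^2)/2
  = 21/2.
Product: (3) * (21/2) = 63/2.

63/2


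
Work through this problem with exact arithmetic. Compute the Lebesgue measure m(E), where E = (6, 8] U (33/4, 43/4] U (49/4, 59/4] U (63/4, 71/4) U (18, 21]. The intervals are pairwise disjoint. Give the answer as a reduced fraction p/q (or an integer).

For pairwise disjoint intervals, m(union_i I_i) = sum_i m(I_i),
and m is invariant under swapping open/closed endpoints (single points have measure 0).
So m(E) = sum_i (b_i - a_i).
  I_1 has length 8 - 6 = 2.
  I_2 has length 43/4 - 33/4 = 5/2.
  I_3 has length 59/4 - 49/4 = 5/2.
  I_4 has length 71/4 - 63/4 = 2.
  I_5 has length 21 - 18 = 3.
Summing:
  m(E) = 2 + 5/2 + 5/2 + 2 + 3 = 12.

12


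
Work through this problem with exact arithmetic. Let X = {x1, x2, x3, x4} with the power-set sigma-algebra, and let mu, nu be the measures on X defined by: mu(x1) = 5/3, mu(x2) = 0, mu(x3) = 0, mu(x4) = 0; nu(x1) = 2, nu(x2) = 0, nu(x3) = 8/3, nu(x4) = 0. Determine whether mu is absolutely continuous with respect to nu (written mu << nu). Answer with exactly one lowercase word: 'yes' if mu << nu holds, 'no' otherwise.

mu << nu means: every nu-null measurable set is also mu-null; equivalently, for every atom x, if nu({x}) = 0 then mu({x}) = 0.
Checking each atom:
  x1: nu = 2 > 0 -> no constraint.
  x2: nu = 0, mu = 0 -> consistent with mu << nu.
  x3: nu = 8/3 > 0 -> no constraint.
  x4: nu = 0, mu = 0 -> consistent with mu << nu.
No atom violates the condition. Therefore mu << nu.

yes


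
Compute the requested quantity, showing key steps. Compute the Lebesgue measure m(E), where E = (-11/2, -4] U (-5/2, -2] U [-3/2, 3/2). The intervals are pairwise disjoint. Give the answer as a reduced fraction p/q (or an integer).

For pairwise disjoint intervals, m(union_i I_i) = sum_i m(I_i),
and m is invariant under swapping open/closed endpoints (single points have measure 0).
So m(E) = sum_i (b_i - a_i).
  I_1 has length -4 - (-11/2) = 3/2.
  I_2 has length -2 - (-5/2) = 1/2.
  I_3 has length 3/2 - (-3/2) = 3.
Summing:
  m(E) = 3/2 + 1/2 + 3 = 5.

5


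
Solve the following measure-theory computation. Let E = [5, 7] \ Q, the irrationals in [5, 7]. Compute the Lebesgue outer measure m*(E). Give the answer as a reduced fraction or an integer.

The interval I = [5, 7] has m(I) = 7 - 5 = 2 (endpoints are measure-zero, so open/closed/half-open agree). Write I = (I cap Q) u (I \ Q). The rationals in I are countable, so m*(I cap Q) = 0 (cover each rational by intervals whose total length is arbitrarily small). By countable subadditivity m*(I) <= m*(I cap Q) + m*(I \ Q), hence m*(I \ Q) >= m(I) = 2. The reverse inequality m*(I \ Q) <= m*(I) = 2 is trivial since (I \ Q) is a subset of I. Therefore m*(I \ Q) = 2.

2


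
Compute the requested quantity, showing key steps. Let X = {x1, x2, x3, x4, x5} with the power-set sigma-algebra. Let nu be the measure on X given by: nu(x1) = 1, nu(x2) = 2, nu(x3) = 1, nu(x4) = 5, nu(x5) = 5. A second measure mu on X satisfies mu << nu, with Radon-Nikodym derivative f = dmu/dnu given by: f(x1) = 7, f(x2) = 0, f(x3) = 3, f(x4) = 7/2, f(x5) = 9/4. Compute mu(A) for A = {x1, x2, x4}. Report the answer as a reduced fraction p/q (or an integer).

By the defining property of the Radon-Nikodym derivative, for every measurable set A,
  mu(A) = integral_A f dnu.
Since nu is a discrete measure concentrated on the atoms of X, the integral over A reduces to the sum
  mu(A) = sum_{x in A} f(x) * nu({x}).
Computing each term:
  x1: f(x1) * nu(x1) = 7 * 1 = 7.
  x2: f(x2) * nu(x2) = 0 * 2 = 0.
  x4: f(x4) * nu(x4) = 7/2 * 5 = 35/2.
Summing: mu(A) = 7 + 0 + 35/2 = 49/2.

49/2


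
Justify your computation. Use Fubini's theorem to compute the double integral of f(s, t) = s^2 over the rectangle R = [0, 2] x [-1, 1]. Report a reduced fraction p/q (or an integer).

f(s, t) is a tensor product of a function of s and a function of t, and both factors are bounded continuous (hence Lebesgue integrable) on the rectangle, so Fubini's theorem applies:
  integral_R f d(m x m) = (integral_a1^b1 s^2 ds) * (integral_a2^b2 1 dt).
Inner integral in s: integral_{0}^{2} s^2 ds = (2^3 - 0^3)/3
  = 8/3.
Inner integral in t: integral_{-1}^{1} 1 dt = (1^1 - (-1)^1)/1
  = 2.
Product: (8/3) * (2) = 16/3.

16/3


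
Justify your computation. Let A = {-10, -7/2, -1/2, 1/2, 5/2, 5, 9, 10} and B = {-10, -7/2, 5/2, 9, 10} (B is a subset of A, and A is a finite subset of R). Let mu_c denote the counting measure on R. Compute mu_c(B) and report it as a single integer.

Counting measure assigns mu_c(E) = |E| (number of elements) when E is finite.
B has 5 element(s), so mu_c(B) = 5.

5


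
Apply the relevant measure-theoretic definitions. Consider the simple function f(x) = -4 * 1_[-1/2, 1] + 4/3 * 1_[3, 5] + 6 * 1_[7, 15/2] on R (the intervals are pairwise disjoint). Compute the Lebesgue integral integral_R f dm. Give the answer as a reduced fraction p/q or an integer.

For a simple function f = sum_i c_i * 1_{A_i} with disjoint A_i,
  integral f dm = sum_i c_i * m(A_i).
Lengths of the A_i:
  m(A_1) = 1 - (-1/2) = 3/2.
  m(A_2) = 5 - 3 = 2.
  m(A_3) = 15/2 - 7 = 1/2.
Contributions c_i * m(A_i):
  (-4) * (3/2) = -6.
  (4/3) * (2) = 8/3.
  (6) * (1/2) = 3.
Total: -6 + 8/3 + 3 = -1/3.

-1/3


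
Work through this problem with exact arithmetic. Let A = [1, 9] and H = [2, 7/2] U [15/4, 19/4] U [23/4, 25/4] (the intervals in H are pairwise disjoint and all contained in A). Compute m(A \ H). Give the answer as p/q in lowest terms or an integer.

The ambient interval has length m(A) = 9 - 1 = 8.
Since the holes are disjoint and sit inside A, by finite additivity
  m(H) = sum_i (b_i - a_i), and m(A \ H) = m(A) - m(H).
Computing the hole measures:
  m(H_1) = 7/2 - 2 = 3/2.
  m(H_2) = 19/4 - 15/4 = 1.
  m(H_3) = 25/4 - 23/4 = 1/2.
Summed: m(H) = 3/2 + 1 + 1/2 = 3.
So m(A \ H) = 8 - 3 = 5.

5


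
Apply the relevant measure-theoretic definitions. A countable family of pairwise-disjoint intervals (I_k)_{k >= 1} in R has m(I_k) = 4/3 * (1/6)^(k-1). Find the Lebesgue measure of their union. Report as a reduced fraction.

By countable additivity of the Lebesgue measure on pairwise disjoint measurable sets,
  m(union_{k >= 1} I_k) = sum_{k >= 1} m(I_k) = sum_{k >= 1} a * r^(k-1),
  with a = 4/3 and r = 1/6.
Since 0 < r = 1/6 < 1, the geometric series converges:
  sum_{k >= 1} a * r^(k-1) = a / (1 - r).
  = 4/3 / (1 - 1/6)
  = 4/3 / (5/6)
  = 8/5.

8/5


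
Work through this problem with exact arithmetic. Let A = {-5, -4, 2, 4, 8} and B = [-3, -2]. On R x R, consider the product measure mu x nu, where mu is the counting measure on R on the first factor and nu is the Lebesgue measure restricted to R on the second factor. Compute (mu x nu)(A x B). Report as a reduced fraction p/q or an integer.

For a measurable rectangle A x B, the product measure satisfies
  (mu x nu)(A x B) = mu(A) * nu(B).
  mu(A) = 5.
  nu(B) = 1.
  (mu x nu)(A x B) = 5 * 1 = 5.

5


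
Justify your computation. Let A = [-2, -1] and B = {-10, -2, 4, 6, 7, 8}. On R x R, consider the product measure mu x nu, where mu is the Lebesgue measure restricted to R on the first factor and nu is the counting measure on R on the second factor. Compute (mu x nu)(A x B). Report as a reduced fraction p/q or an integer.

For a measurable rectangle A x B, the product measure satisfies
  (mu x nu)(A x B) = mu(A) * nu(B).
  mu(A) = 1.
  nu(B) = 6.
  (mu x nu)(A x B) = 1 * 6 = 6.

6


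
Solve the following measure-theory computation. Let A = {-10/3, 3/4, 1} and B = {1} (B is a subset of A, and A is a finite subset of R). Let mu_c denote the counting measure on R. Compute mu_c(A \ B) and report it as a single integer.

Counting measure assigns mu_c(E) = |E| (number of elements) when E is finite. For B subset A, A \ B is the set of elements of A not in B, so |A \ B| = |A| - |B|.
|A| = 3, |B| = 1, so mu_c(A \ B) = 3 - 1 = 2.

2


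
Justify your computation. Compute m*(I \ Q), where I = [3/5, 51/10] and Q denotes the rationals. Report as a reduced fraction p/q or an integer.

The interval I = [3/5, 51/10] has m(I) = 51/10 - 3/5 = 9/2 (endpoints are measure-zero, so open/closed/half-open agree). Write I = (I cap Q) u (I \ Q). The rationals in I are countable, so m*(I cap Q) = 0 (cover each rational by intervals whose total length is arbitrarily small). By countable subadditivity m*(I) <= m*(I cap Q) + m*(I \ Q), hence m*(I \ Q) >= m(I) = 9/2. The reverse inequality m*(I \ Q) <= m*(I) = 9/2 is trivial since (I \ Q) is a subset of I. Therefore m*(I \ Q) = 9/2.

9/2


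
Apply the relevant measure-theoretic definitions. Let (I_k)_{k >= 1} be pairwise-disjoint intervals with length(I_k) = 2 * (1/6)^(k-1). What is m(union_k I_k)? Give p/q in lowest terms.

By countable additivity of the Lebesgue measure on pairwise disjoint measurable sets,
  m(union_{k >= 1} I_k) = sum_{k >= 1} m(I_k) = sum_{k >= 1} a * r^(k-1),
  with a = 2 and r = 1/6.
Since 0 < r = 1/6 < 1, the geometric series converges:
  sum_{k >= 1} a * r^(k-1) = a / (1 - r).
  = 2 / (1 - 1/6)
  = 2 / (5/6)
  = 12/5.

12/5


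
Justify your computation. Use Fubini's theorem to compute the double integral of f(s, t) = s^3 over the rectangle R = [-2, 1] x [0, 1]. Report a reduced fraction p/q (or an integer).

f(s, t) is a tensor product of a function of s and a function of t, and both factors are bounded continuous (hence Lebesgue integrable) on the rectangle, so Fubini's theorem applies:
  integral_R f d(m x m) = (integral_a1^b1 s^3 ds) * (integral_a2^b2 1 dt).
Inner integral in s: integral_{-2}^{1} s^3 ds = (1^4 - (-2)^4)/4
  = -15/4.
Inner integral in t: integral_{0}^{1} 1 dt = (1^1 - 0^1)/1
  = 1.
Product: (-15/4) * (1) = -15/4.

-15/4


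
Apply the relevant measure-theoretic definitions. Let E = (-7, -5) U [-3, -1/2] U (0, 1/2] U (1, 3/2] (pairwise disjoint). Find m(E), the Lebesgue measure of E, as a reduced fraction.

For pairwise disjoint intervals, m(union_i I_i) = sum_i m(I_i),
and m is invariant under swapping open/closed endpoints (single points have measure 0).
So m(E) = sum_i (b_i - a_i).
  I_1 has length -5 - (-7) = 2.
  I_2 has length -1/2 - (-3) = 5/2.
  I_3 has length 1/2 - 0 = 1/2.
  I_4 has length 3/2 - 1 = 1/2.
Summing:
  m(E) = 2 + 5/2 + 1/2 + 1/2 = 11/2.

11/2


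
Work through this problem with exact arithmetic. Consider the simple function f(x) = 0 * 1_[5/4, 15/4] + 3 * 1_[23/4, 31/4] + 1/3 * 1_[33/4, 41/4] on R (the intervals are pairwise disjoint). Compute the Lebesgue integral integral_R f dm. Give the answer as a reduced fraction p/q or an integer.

For a simple function f = sum_i c_i * 1_{A_i} with disjoint A_i,
  integral f dm = sum_i c_i * m(A_i).
Lengths of the A_i:
  m(A_1) = 15/4 - 5/4 = 5/2.
  m(A_2) = 31/4 - 23/4 = 2.
  m(A_3) = 41/4 - 33/4 = 2.
Contributions c_i * m(A_i):
  (0) * (5/2) = 0.
  (3) * (2) = 6.
  (1/3) * (2) = 2/3.
Total: 0 + 6 + 2/3 = 20/3.

20/3


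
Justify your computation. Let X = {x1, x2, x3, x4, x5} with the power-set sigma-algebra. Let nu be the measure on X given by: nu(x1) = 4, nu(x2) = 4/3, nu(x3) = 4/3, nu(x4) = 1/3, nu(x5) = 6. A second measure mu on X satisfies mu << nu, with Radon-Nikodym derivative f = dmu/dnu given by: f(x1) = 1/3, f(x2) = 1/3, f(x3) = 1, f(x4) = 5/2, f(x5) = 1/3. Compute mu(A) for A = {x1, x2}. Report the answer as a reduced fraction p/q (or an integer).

By the defining property of the Radon-Nikodym derivative, for every measurable set A,
  mu(A) = integral_A f dnu.
Since nu is a discrete measure concentrated on the atoms of X, the integral over A reduces to the sum
  mu(A) = sum_{x in A} f(x) * nu({x}).
Computing each term:
  x1: f(x1) * nu(x1) = 1/3 * 4 = 4/3.
  x2: f(x2) * nu(x2) = 1/3 * 4/3 = 4/9.
Summing: mu(A) = 4/3 + 4/9 = 16/9.

16/9


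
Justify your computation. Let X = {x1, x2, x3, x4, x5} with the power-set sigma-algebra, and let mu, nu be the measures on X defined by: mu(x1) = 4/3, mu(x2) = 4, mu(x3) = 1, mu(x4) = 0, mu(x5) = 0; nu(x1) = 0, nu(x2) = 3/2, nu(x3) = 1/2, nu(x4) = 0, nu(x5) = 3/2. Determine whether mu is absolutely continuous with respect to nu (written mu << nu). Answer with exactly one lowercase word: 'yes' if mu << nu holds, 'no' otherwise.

mu << nu means: every nu-null measurable set is also mu-null; equivalently, for every atom x, if nu({x}) = 0 then mu({x}) = 0.
Checking each atom:
  x1: nu = 0, mu = 4/3 > 0 -> violates mu << nu.
  x2: nu = 3/2 > 0 -> no constraint.
  x3: nu = 1/2 > 0 -> no constraint.
  x4: nu = 0, mu = 0 -> consistent with mu << nu.
  x5: nu = 3/2 > 0 -> no constraint.
The atom(s) x1 violate the condition (nu = 0 but mu > 0). Therefore mu is NOT absolutely continuous w.r.t. nu.

no


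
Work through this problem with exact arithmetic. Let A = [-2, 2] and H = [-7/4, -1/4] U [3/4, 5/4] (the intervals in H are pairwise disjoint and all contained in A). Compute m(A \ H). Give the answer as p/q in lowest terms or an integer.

The ambient interval has length m(A) = 2 - (-2) = 4.
Since the holes are disjoint and sit inside A, by finite additivity
  m(H) = sum_i (b_i - a_i), and m(A \ H) = m(A) - m(H).
Computing the hole measures:
  m(H_1) = -1/4 - (-7/4) = 3/2.
  m(H_2) = 5/4 - 3/4 = 1/2.
Summed: m(H) = 3/2 + 1/2 = 2.
So m(A \ H) = 4 - 2 = 2.

2


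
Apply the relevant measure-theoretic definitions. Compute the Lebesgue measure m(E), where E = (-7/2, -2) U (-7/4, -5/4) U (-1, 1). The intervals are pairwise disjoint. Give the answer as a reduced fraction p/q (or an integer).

For pairwise disjoint intervals, m(union_i I_i) = sum_i m(I_i),
and m is invariant under swapping open/closed endpoints (single points have measure 0).
So m(E) = sum_i (b_i - a_i).
  I_1 has length -2 - (-7/2) = 3/2.
  I_2 has length -5/4 - (-7/4) = 1/2.
  I_3 has length 1 - (-1) = 2.
Summing:
  m(E) = 3/2 + 1/2 + 2 = 4.

4


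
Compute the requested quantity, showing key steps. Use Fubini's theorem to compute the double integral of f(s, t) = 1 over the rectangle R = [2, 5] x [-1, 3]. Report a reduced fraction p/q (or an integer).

f(s, t) is a tensor product of a function of s and a function of t, and both factors are bounded continuous (hence Lebesgue integrable) on the rectangle, so Fubini's theorem applies:
  integral_R f d(m x m) = (integral_a1^b1 1 ds) * (integral_a2^b2 1 dt).
Inner integral in s: integral_{2}^{5} 1 ds = (5^1 - 2^1)/1
  = 3.
Inner integral in t: integral_{-1}^{3} 1 dt = (3^1 - (-1)^1)/1
  = 4.
Product: (3) * (4) = 12.

12


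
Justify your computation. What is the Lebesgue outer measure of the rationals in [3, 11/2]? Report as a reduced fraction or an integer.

Q cap [3, 11/2] is countable; list its elements as q_1, q_2, ... . Fix eps > 0 and cover the k-th point by an interval of length eps * 2^(-k). The cover has total length eps * sum_{k>=1} 2^(-k) = eps, so by definition of outer measure m*(Q cap [3, 11/2]) <= eps. Since eps was arbitrary and m* >= 0, the outer measure is 0.

0


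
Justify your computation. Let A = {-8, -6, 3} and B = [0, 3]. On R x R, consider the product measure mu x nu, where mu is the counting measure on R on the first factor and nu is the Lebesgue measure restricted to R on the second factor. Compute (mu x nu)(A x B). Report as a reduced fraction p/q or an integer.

For a measurable rectangle A x B, the product measure satisfies
  (mu x nu)(A x B) = mu(A) * nu(B).
  mu(A) = 3.
  nu(B) = 3.
  (mu x nu)(A x B) = 3 * 3 = 9.

9


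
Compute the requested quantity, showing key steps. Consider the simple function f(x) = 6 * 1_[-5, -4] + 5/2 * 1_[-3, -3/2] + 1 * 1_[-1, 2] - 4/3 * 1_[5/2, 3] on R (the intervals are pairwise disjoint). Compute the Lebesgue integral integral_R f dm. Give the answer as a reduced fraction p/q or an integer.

For a simple function f = sum_i c_i * 1_{A_i} with disjoint A_i,
  integral f dm = sum_i c_i * m(A_i).
Lengths of the A_i:
  m(A_1) = -4 - (-5) = 1.
  m(A_2) = -3/2 - (-3) = 3/2.
  m(A_3) = 2 - (-1) = 3.
  m(A_4) = 3 - 5/2 = 1/2.
Contributions c_i * m(A_i):
  (6) * (1) = 6.
  (5/2) * (3/2) = 15/4.
  (1) * (3) = 3.
  (-4/3) * (1/2) = -2/3.
Total: 6 + 15/4 + 3 - 2/3 = 145/12.

145/12


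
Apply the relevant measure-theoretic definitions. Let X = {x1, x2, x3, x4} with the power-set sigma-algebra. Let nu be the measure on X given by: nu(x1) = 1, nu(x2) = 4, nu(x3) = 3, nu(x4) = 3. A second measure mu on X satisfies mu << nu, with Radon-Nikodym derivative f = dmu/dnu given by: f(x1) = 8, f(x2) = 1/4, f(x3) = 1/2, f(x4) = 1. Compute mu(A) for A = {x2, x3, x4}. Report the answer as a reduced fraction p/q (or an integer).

By the defining property of the Radon-Nikodym derivative, for every measurable set A,
  mu(A) = integral_A f dnu.
Since nu is a discrete measure concentrated on the atoms of X, the integral over A reduces to the sum
  mu(A) = sum_{x in A} f(x) * nu({x}).
Computing each term:
  x2: f(x2) * nu(x2) = 1/4 * 4 = 1.
  x3: f(x3) * nu(x3) = 1/2 * 3 = 3/2.
  x4: f(x4) * nu(x4) = 1 * 3 = 3.
Summing: mu(A) = 1 + 3/2 + 3 = 11/2.

11/2


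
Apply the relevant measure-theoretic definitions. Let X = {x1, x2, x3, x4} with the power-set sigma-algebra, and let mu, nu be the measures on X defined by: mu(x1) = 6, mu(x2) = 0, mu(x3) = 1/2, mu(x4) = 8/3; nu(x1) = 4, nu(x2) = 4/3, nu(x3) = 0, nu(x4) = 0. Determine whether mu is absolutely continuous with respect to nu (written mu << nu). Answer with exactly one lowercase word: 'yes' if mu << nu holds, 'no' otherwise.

mu << nu means: every nu-null measurable set is also mu-null; equivalently, for every atom x, if nu({x}) = 0 then mu({x}) = 0.
Checking each atom:
  x1: nu = 4 > 0 -> no constraint.
  x2: nu = 4/3 > 0 -> no constraint.
  x3: nu = 0, mu = 1/2 > 0 -> violates mu << nu.
  x4: nu = 0, mu = 8/3 > 0 -> violates mu << nu.
The atom(s) x3, x4 violate the condition (nu = 0 but mu > 0). Therefore mu is NOT absolutely continuous w.r.t. nu.

no


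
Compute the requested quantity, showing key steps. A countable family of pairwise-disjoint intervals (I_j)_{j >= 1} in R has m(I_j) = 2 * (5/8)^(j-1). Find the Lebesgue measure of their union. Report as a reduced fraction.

By countable additivity of the Lebesgue measure on pairwise disjoint measurable sets,
  m(union_{j >= 1} I_j) = sum_{j >= 1} m(I_j) = sum_{j >= 1} a * r^(j-1),
  with a = 2 and r = 5/8.
Since 0 < r = 5/8 < 1, the geometric series converges:
  sum_{j >= 1} a * r^(j-1) = a / (1 - r).
  = 2 / (1 - 5/8)
  = 2 / (3/8)
  = 16/3.

16/3


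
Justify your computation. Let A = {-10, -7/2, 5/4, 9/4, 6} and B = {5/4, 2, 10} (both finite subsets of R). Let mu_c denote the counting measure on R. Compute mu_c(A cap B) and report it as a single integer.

Counting measure on a finite set equals cardinality. mu_c(A cap B) = |A cap B| (elements appearing in both).
Enumerating the elements of A that also lie in B gives 1 element(s).
So mu_c(A cap B) = 1.

1


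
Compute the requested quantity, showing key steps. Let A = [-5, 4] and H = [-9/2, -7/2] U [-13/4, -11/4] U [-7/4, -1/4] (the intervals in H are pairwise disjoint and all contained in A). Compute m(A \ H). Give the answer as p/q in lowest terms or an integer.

The ambient interval has length m(A) = 4 - (-5) = 9.
Since the holes are disjoint and sit inside A, by finite additivity
  m(H) = sum_i (b_i - a_i), and m(A \ H) = m(A) - m(H).
Computing the hole measures:
  m(H_1) = -7/2 - (-9/2) = 1.
  m(H_2) = -11/4 - (-13/4) = 1/2.
  m(H_3) = -1/4 - (-7/4) = 3/2.
Summed: m(H) = 1 + 1/2 + 3/2 = 3.
So m(A \ H) = 9 - 3 = 6.

6


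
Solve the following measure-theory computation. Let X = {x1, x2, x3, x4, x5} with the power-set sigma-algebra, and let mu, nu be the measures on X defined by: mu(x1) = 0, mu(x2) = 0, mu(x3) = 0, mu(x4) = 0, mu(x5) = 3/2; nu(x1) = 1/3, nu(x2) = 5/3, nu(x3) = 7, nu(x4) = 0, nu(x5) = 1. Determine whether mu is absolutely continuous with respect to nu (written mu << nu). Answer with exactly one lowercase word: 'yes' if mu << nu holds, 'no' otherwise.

mu << nu means: every nu-null measurable set is also mu-null; equivalently, for every atom x, if nu({x}) = 0 then mu({x}) = 0.
Checking each atom:
  x1: nu = 1/3 > 0 -> no constraint.
  x2: nu = 5/3 > 0 -> no constraint.
  x3: nu = 7 > 0 -> no constraint.
  x4: nu = 0, mu = 0 -> consistent with mu << nu.
  x5: nu = 1 > 0 -> no constraint.
No atom violates the condition. Therefore mu << nu.

yes


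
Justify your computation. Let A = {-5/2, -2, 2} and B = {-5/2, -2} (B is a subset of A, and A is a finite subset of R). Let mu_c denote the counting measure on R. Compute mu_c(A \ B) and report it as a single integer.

Counting measure assigns mu_c(E) = |E| (number of elements) when E is finite. For B subset A, A \ B is the set of elements of A not in B, so |A \ B| = |A| - |B|.
|A| = 3, |B| = 2, so mu_c(A \ B) = 3 - 2 = 1.

1


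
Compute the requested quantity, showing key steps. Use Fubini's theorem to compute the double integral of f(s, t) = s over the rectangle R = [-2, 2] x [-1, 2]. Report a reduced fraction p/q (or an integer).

f(s, t) is a tensor product of a function of s and a function of t, and both factors are bounded continuous (hence Lebesgue integrable) on the rectangle, so Fubini's theorem applies:
  integral_R f d(m x m) = (integral_a1^b1 s ds) * (integral_a2^b2 1 dt).
Inner integral in s: integral_{-2}^{2} s ds = (2^2 - (-2)^2)/2
  = 0.
Inner integral in t: integral_{-1}^{2} 1 dt = (2^1 - (-1)^1)/1
  = 3.
Product: (0) * (3) = 0.

0


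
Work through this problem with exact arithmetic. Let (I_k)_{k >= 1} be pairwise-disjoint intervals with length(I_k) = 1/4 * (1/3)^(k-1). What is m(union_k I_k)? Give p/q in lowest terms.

By countable additivity of the Lebesgue measure on pairwise disjoint measurable sets,
  m(union_{k >= 1} I_k) = sum_{k >= 1} m(I_k) = sum_{k >= 1} a * r^(k-1),
  with a = 1/4 and r = 1/3.
Since 0 < r = 1/3 < 1, the geometric series converges:
  sum_{k >= 1} a * r^(k-1) = a / (1 - r).
  = 1/4 / (1 - 1/3)
  = 1/4 / (2/3)
  = 3/8.

3/8


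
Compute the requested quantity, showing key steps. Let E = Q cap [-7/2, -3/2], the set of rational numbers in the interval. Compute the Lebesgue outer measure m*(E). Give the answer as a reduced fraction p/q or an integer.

E = Q cap [-7/2, -3/2] is a subset of Q, which is countable. Enumerate Q = {q_1, q_2, ...}; for any eps > 0, cover q_k by the open interval (q_k - eps/2^(k+1), q_k + eps/2^(k+1)), of length eps/2^k. The total cover length is sum_{k>=1} eps/2^k = eps. Hence m*(E) <= m*(Q) <= eps for every eps > 0, and since outer measure is non-negative, m*(E) = 0.

0
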